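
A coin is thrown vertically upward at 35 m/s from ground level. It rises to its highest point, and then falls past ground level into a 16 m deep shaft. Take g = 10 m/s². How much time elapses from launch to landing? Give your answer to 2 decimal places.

7.43 s

Phase 1 (rising): v₀ = 35.0 m/s, a = -10 m/s².
v = v₀ + at → t = (0 − 35.0) / -10 = 3.50 s
v² = v₀² + 2aΔx → Δx = (0² − 35.0²)/(2·-10) = 61.2 m

Phase 2 (falling): v₀ = 0 m/s, a = -10 m/s².
Falls 77.2 m from rest: t = √(2·77.2/10) = 3.93 s; v = g·t = 39.3 m/s.
Total time = 3.50 + 3.93 = 7.43 s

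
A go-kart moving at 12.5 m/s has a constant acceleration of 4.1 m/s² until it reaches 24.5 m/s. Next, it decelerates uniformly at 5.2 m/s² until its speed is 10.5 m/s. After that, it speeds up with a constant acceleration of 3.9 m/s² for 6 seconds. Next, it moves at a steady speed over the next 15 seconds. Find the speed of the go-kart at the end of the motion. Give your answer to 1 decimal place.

33.9 m/s

Phase 1 (accelerating): v₀ = 12.5 m/s, a = 4.1 m/s².
v = v₀ + at → t = (24.5 − 12.5) / 4.1 = 2.93 s
v² = v₀² + 2aΔx → Δx = (24.5² − 12.5²)/(2·4.1) = 54.1 m

Phase 2 (decelerating): v₀ = 24.5 m/s, a = -5.2 m/s².
v = v₀ + at → t = (10.5 − 24.5) / -5.2 = 2.69 s
v² = v₀² + 2aΔx → Δx = (10.5² − 24.5²)/(2·-5.2) = 47.1 m

Phase 3 (accelerating): v₀ = 10.5 m/s, a = 3.9 m/s².
v = v₀ + at = 10.5 + (3.9)(6) = 33.9 m/s
Δx = v₀t + ½at² = 10.5·6 + 0.5·3.9·6² = 133 m

Phase 4 (constant speed): v₀ = 33.9 m/s, a = 0 m/s².
v = v₀ + at = 33.9 + (0)(15) = 33.9 m/s
Δx = v₀t + ½at² = 33.9·15 + 0.5·0·15² = 508 m
Final speed = 33.9 m/s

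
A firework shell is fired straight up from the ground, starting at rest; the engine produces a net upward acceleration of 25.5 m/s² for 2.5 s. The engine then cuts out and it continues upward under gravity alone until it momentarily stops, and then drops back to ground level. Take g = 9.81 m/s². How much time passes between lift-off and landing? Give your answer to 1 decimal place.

16.6 s

Phase 1 (powered ascent): v₀ = 0 m/s, a = 25.5 m/s².
v = v₀ + at = 0 + (25.5)(2.5) = 63.8 m/s
Δx = v₀t + ½at² = 0·2.5 + 0.5·25.5·2.5² = 79.7 m

Phase 2 (coasting upward): v₀ = 63.8 m/s, a = -9.81 m/s².
v = v₀ + at → t = (0 − 63.8) / -9.81 = 6.50 s
v² = v₀² + 2aΔx → Δx = (0² − 63.8²)/(2·-9.81) = 207 m

Phase 3 (free fall): v₀ = 0 m/s, a = -9.81 m/s².
Falls 287 m from rest: t = √(2·287/9.81) = 7.65 s; v = g·t = 75.0 m/s.
Total time = 2.50 + 6.50 + 7.65 = 16.6 s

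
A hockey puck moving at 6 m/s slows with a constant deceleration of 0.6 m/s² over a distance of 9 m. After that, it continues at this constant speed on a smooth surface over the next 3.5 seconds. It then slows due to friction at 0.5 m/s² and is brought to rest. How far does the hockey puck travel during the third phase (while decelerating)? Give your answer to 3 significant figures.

Phase 1 (decelerating): v₀ = 6.00 m/s, a = -0.6 m/s².
v² = v₀² + 2aΔx = 6.00² + 2·-0.6·9 = 25.2 → v = 5.02 m/s
t = (v − v₀)/a = (5.02 − 6.00)/-0.6 = 1.63 s

Phase 2 (constant speed): v₀ = 5.02 m/s, a = 0 m/s².
v = v₀ + at = 5.02 + (0)(3.5) = 5.02 m/s
Δx = v₀t + ½at² = 5.02·3.5 + 0.5·0·3.5² = 17.6 m

Phase 3 (decelerating): v₀ = 5.02 m/s, a = -0.5 m/s².
v = v₀ + at → t = (0 − 5.02) / -0.5 = 10.0 s
v² = v₀² + 2aΔx → Δx = (0² − 5.02²)/(2·-0.5) = 25.2 m
Distance in phase 3 = 25.2 m

25.2 m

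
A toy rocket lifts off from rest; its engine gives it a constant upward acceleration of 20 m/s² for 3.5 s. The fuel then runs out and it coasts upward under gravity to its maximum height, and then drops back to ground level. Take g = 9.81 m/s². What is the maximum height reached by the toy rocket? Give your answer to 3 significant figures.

Phase 1 (powered ascent): v₀ = 0 m/s, a = 20 m/s².
v = v₀ + at = 0 + (20)(3.5) = 70.0 m/s
Δx = v₀t + ½at² = 0·3.5 + 0.5·20·3.5² = 122 m

Phase 2 (coasting upward): v₀ = 70.0 m/s, a = -9.81 m/s².
v = v₀ + at → t = (0 − 70.0) / -9.81 = 7.14 s
v² = v₀² + 2aΔx → Δx = (0² − 70.0²)/(2·-9.81) = 250 m
Maximum height = 122 + 250 = 372 m

372 m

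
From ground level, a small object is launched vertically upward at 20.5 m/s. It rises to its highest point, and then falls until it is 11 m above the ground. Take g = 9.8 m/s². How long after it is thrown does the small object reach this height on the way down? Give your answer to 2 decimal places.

3.55 s

Phase 1 (rising): v₀ = 20.5 m/s, a = -9.8 m/s².
v = v₀ + at → t = (0 − 20.5) / -9.8 = 2.09 s
v² = v₀² + 2aΔx → Δx = (0² − 20.5²)/(2·-9.8) = 21.4 m

Phase 2 (falling): v₀ = 0 m/s, a = -9.8 m/s².
Falls 10.4 m from rest: t = √(2·10.4/9.8) = 1.46 s; v = g·t = 14.3 m/s.
Total time = 2.09 + 1.46 = 3.55 s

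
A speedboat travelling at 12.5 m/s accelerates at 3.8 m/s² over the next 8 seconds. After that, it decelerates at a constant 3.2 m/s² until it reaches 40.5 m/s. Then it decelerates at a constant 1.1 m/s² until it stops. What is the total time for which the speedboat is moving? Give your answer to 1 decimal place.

Phase 1 (accelerating): v₀ = 12.5 m/s, a = 3.8 m/s².
v = v₀ + at = 12.5 + (3.8)(8) = 42.9 m/s
Δx = v₀t + ½at² = 12.5·8 + 0.5·3.8·8² = 222 m

Phase 2 (decelerating): v₀ = 42.9 m/s, a = -3.2 m/s².
v = v₀ + at → t = (40.5 − 42.9) / -3.2 = 0.750 s
v² = v₀² + 2aΔx → Δx = (40.5² − 42.9²)/(2·-3.2) = 31.3 m

Phase 3 (decelerating): v₀ = 40.5 m/s, a = -1.1 m/s².
v = v₀ + at → t = (0 − 40.5) / -1.1 = 36.8 s
v² = v₀² + 2aΔx → Δx = (0² − 40.5²)/(2·-1.1) = 746 m
Total time = 8.00 + 0.750 + 36.8 = 45.6 s

45.6 s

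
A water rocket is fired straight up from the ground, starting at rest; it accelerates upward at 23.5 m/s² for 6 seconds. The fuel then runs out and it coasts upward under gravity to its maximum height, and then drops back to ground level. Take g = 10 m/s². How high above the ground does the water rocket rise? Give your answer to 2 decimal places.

1417.05 m

Phase 1 (powered ascent): v₀ = 0 m/s, a = 23.5 m/s².
v = v₀ + at = 0 + (23.5)(6) = 141 m/s
Δx = v₀t + ½at² = 0·6 + 0.5·23.5·6² = 423 m

Phase 2 (coasting upward): v₀ = 141 m/s, a = -10 m/s².
v = v₀ + at → t = (0 − 141) / -10 = 14.1 s
v² = v₀² + 2aΔx → Δx = (0² − 141²)/(2·-10) = 994 m
Maximum height = 423 + 994 = 1420 m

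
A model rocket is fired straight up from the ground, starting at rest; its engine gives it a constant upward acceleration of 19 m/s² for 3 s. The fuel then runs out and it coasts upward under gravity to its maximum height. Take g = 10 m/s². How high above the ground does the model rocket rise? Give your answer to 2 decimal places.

Phase 1 (powered ascent): v₀ = 0 m/s, a = 19 m/s².
v = v₀ + at = 0 + (19)(3) = 57.0 m/s
Δx = v₀t + ½at² = 0·3 + 0.5·19·3² = 85.5 m

Phase 2 (coasting upward): v₀ = 57.0 m/s, a = -10 m/s².
v = v₀ + at → t = (0 − 57.0) / -10 = 5.70 s
v² = v₀² + 2aΔx → Δx = (0² − 57.0²)/(2·-10) = 162 m
Maximum height = 85.5 + 162 = 248 m

247.95 m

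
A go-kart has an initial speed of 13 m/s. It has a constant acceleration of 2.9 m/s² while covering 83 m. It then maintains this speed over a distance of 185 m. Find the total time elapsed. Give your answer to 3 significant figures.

11.6 s

Phase 1 (accelerating): v₀ = 13.0 m/s, a = 2.9 m/s².
v² = v₀² + 2aΔx = 13.0² + 2·2.9·83 = 650 → v = 25.5 m/s
t = (v − v₀)/a = (25.5 − 13.0)/2.9 = 4.31 s

Phase 2 (constant speed): v₀ = 25.5 m/s, a = 0 m/s².
Constant speed: t = d/v = 185/25.5 = 7.25 s
Total time = 4.31 + 7.25 = 11.6 s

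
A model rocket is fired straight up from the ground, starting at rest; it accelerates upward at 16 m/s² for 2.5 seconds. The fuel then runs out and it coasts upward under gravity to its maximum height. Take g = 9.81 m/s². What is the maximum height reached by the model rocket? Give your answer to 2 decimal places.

131.55 m

Phase 1 (powered ascent): v₀ = 0 m/s, a = 16 m/s².
v = v₀ + at = 0 + (16)(2.5) = 40.0 m/s
Δx = v₀t + ½at² = 0·2.5 + 0.5·16·2.5² = 50.0 m

Phase 2 (coasting upward): v₀ = 40.0 m/s, a = -9.81 m/s².
v = v₀ + at → t = (0 − 40.0) / -9.81 = 4.08 s
v² = v₀² + 2aΔx → Δx = (0² − 40.0²)/(2·-9.81) = 81.5 m
Maximum height = 50.0 + 81.5 = 132 m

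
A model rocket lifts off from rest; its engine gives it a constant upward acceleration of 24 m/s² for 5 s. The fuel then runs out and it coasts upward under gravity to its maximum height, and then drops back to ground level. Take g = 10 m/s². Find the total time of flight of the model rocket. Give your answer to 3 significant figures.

Phase 1 (powered ascent): v₀ = 0 m/s, a = 24 m/s².
v = v₀ + at = 0 + (24)(5) = 120 m/s
Δx = v₀t + ½at² = 0·5 + 0.5·24·5² = 300 m

Phase 2 (coasting upward): v₀ = 120 m/s, a = -10 m/s².
v = v₀ + at → t = (0 − 120) / -10 = 12.0 s
v² = v₀² + 2aΔx → Δx = (0² − 120²)/(2·-10) = 720 m

Phase 3 (free fall): v₀ = 0 m/s, a = -10 m/s².
Falls 1020 m from rest: t = √(2·1020/10) = 14.3 s; v = g·t = 143 m/s.
Total time = 5.00 + 12.0 + 14.3 = 31.3 s

31.3 s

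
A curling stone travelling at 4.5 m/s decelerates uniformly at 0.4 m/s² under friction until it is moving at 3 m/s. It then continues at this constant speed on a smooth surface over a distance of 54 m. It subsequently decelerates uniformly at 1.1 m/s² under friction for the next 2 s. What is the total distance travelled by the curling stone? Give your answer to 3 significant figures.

Phase 1 (decelerating): v₀ = 4.50 m/s, a = -0.4 m/s².
v = v₀ + at → t = (3 − 4.50) / -0.4 = 3.75 s
v² = v₀² + 2aΔx → Δx = (3² − 4.50²)/(2·-0.4) = 14.1 m

Phase 2 (constant speed): v₀ = 3.00 m/s, a = 0 m/s².
Constant speed: t = d/v = 54/3.00 = 18.0 s

Phase 3 (decelerating): v₀ = 3.00 m/s, a = -1.1 m/s².
v = v₀ + at = 3.00 + (-1.1)(2) = 0.800 m/s
Δx = v₀t + ½at² = 3.00·2 + 0.5·-1.1·2² = 3.80 m
Total distance = 14.1 + 54.0 + 3.80 = 71.9 m

71.9 m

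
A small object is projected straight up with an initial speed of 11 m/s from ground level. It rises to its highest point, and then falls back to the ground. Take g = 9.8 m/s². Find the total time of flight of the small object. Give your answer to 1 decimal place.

Phase 1 (rising): v₀ = 11.0 m/s, a = -9.8 m/s².
v = v₀ + at → t = (0 − 11.0) / -9.8 = 1.12 s
v² = v₀² + 2aΔx → Δx = (0² − 11.0²)/(2·-9.8) = 6.17 m

Phase 2 (falling): v₀ = 0 m/s, a = -9.8 m/s².
Falls 6.17 m from rest: t = √(2·6.17/9.8) = 1.12 s; v = g·t = 11.0 m/s.
Total time = 1.12 + 1.12 = 2.24 s

2.2 s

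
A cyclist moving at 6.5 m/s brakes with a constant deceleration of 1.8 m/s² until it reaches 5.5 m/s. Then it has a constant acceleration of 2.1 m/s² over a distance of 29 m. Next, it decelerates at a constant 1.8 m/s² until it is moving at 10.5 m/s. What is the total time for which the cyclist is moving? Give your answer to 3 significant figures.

4.83 s

Phase 1 (decelerating): v₀ = 6.50 m/s, a = -1.8 m/s².
v = v₀ + at → t = (5.5 − 6.50) / -1.8 = 0.556 s
v² = v₀² + 2aΔx → Δx = (5.5² − 6.50²)/(2·-1.8) = 3.33 m

Phase 2 (accelerating): v₀ = 5.50 m/s, a = 2.1 m/s².
v² = v₀² + 2aΔx = 5.50² + 2·2.1·29 = 152 → v = 12.3 m/s
t = (v − v₀)/a = (12.3 − 5.50)/2.1 = 3.25 s

Phase 3 (decelerating): v₀ = 12.3 m/s, a = -1.8 m/s².
v = v₀ + at → t = (10.5 − 12.3) / -1.8 = 1.02 s
v² = v₀² + 2aΔx → Δx = (10.5² − 12.3²)/(2·-1.8) = 11.6 m
Total time = 0.556 + 3.25 + 1.02 = 4.83 s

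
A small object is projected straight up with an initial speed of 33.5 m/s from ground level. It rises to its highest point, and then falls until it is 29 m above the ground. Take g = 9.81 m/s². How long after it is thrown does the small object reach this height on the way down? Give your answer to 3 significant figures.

5.81 s

Phase 1 (rising): v₀ = 33.5 m/s, a = -9.81 m/s².
v = v₀ + at → t = (0 − 33.5) / -9.81 = 3.41 s
v² = v₀² + 2aΔx → Δx = (0² − 33.5²)/(2·-9.81) = 57.2 m

Phase 2 (falling): v₀ = 0 m/s, a = -9.81 m/s².
Falls 28.2 m from rest: t = √(2·28.2/9.81) = 2.40 s; v = g·t = 23.5 m/s.
Total time = 3.41 + 2.40 = 5.81 s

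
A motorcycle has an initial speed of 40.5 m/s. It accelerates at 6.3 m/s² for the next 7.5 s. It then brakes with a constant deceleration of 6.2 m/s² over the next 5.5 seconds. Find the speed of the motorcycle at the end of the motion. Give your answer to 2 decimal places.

53.65 m/s

Phase 1 (accelerating): v₀ = 40.5 m/s, a = 6.3 m/s².
v = v₀ + at = 40.5 + (6.3)(7.5) = 87.8 m/s
Δx = v₀t + ½at² = 40.5·7.5 + 0.5·6.3·7.5² = 481 m

Phase 2 (decelerating): v₀ = 87.8 m/s, a = -6.2 m/s².
v = v₀ + at = 87.8 + (-6.2)(5.5) = 53.6 m/s
Δx = v₀t + ½at² = 87.8·5.5 + 0.5·-6.2·5.5² = 389 m
Final speed = 53.6 m/s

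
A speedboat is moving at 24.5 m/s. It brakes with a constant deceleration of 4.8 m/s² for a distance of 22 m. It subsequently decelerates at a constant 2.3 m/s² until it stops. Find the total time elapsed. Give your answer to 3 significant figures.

9.57 s

Phase 1 (decelerating): v₀ = 24.5 m/s, a = -4.8 m/s².
v² = v₀² + 2aΔx = 24.5² + 2·-4.8·22 = 389 → v = 19.7 m/s
t = (v − v₀)/a = (19.7 − 24.5)/-4.8 = 0.995 s

Phase 2 (decelerating): v₀ = 19.7 m/s, a = -2.3 m/s².
v = v₀ + at → t = (0 − 19.7) / -2.3 = 8.58 s
v² = v₀² + 2aΔx → Δx = (0² − 19.7²)/(2·-2.3) = 84.6 m
Total time = 0.995 + 8.58 = 9.57 s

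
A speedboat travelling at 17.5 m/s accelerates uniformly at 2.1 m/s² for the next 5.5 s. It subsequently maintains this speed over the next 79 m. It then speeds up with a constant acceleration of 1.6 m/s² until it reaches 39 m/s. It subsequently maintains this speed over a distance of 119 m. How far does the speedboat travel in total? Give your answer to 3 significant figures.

538 m

Phase 1 (accelerating): v₀ = 17.5 m/s, a = 2.1 m/s².
v = v₀ + at = 17.5 + (2.1)(5.5) = 29.1 m/s
Δx = v₀t + ½at² = 17.5·5.5 + 0.5·2.1·5.5² = 128 m

Phase 2 (constant speed): v₀ = 29.1 m/s, a = 0 m/s².
Constant speed: t = d/v = 79/29.1 = 2.72 s

Phase 3 (accelerating): v₀ = 29.1 m/s, a = 1.6 m/s².
v = v₀ + at → t = (39 − 29.1) / 1.6 = 6.22 s
v² = v₀² + 2aΔx → Δx = (39² − 29.1²)/(2·1.6) = 212 m

Phase 4 (constant speed): v₀ = 39.0 m/s, a = 0 m/s².
Constant speed: t = d/v = 119/39.0 = 3.05 s
Total distance = 128 + 79.0 + 212 + 119 = 538 m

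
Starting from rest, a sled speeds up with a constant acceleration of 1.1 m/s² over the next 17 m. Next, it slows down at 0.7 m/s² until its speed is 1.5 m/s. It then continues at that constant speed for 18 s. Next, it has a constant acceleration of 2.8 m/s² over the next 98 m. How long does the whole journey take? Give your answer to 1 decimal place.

38.0 s

Phase 1 (accelerating): v₀ = 0 m/s, a = 1.1 m/s².
v² = v₀² + 2aΔx = 0² + 2·1.1·17 = 37.4 → v = 6.12 m/s
t = (v − v₀)/a = (6.12 − 0)/1.1 = 5.56 s

Phase 2 (decelerating): v₀ = 6.12 m/s, a = -0.7 m/s².
v = v₀ + at → t = (1.5 − 6.12) / -0.7 = 6.59 s
v² = v₀² + 2aΔx → Δx = (1.5² − 6.12²)/(2·-0.7) = 25.1 m

Phase 3 (constant speed): v₀ = 1.50 m/s, a = 0 m/s².
v = v₀ + at = 1.50 + (0)(18) = 1.50 m/s
Δx = v₀t + ½at² = 1.50·18 + 0.5·0·18² = 27.0 m

Phase 4 (accelerating): v₀ = 1.50 m/s, a = 2.8 m/s².
v² = v₀² + 2aΔx = 1.50² + 2·2.8·98 = 551 → v = 23.5 m/s
t = (v − v₀)/a = (23.5 − 1.50)/2.8 = 7.85 s
Total time = 5.56 + 6.59 + 18.0 + 7.85 = 38.0 s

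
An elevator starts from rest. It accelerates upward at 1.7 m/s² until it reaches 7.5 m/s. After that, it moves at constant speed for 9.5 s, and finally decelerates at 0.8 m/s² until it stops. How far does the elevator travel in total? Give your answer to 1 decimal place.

Phase 1 (accelerating): v₀ = 0 m/s, a = 1.7 m/s².
v = v₀ + at → t = (7.5 − 0) / 1.7 = 4.41 s
v² = v₀² + 2aΔx → Δx = (7.5² − 0²)/(2·1.7) = 16.5 m

Phase 2 (constant speed): v₀ = 7.50 m/s, a = 0 m/s².
v = v₀ + at = 7.50 + (0)(9.5) = 7.50 m/s
Δx = v₀t + ½at² = 7.50·9.5 + 0.5·0·9.5² = 71.2 m

Phase 3 (decelerating): v₀ = 7.50 m/s, a = -0.8 m/s².
v = v₀ + at → t = (0 − 7.50) / -0.8 = 9.38 s
v² = v₀² + 2aΔx → Δx = (0² − 7.50²)/(2·-0.8) = 35.2 m
Total distance = 16.5 + 71.2 + 35.2 = 123 m

123.0 m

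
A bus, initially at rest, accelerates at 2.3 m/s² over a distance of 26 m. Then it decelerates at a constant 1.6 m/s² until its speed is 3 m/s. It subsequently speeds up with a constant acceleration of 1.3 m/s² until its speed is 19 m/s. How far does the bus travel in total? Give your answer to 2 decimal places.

Phase 1 (accelerating): v₀ = 0 m/s, a = 2.3 m/s².
v² = v₀² + 2aΔx = 0² + 2·2.3·26 = 120 → v = 10.9 m/s
t = (v − v₀)/a = (10.9 − 0)/2.3 = 4.75 s

Phase 2 (decelerating): v₀ = 10.9 m/s, a = -1.6 m/s².
v = v₀ + at → t = (3 − 10.9) / -1.6 = 4.96 s
v² = v₀² + 2aΔx → Δx = (3² − 10.9²)/(2·-1.6) = 34.6 m

Phase 3 (accelerating): v₀ = 3.00 m/s, a = 1.3 m/s².
v = v₀ + at → t = (19 − 3.00) / 1.3 = 12.3 s
v² = v₀² + 2aΔx → Δx = (19² − 3.00²)/(2·1.3) = 135 m
Total distance = 26.0 + 34.6 + 135 = 196 m

195.95 m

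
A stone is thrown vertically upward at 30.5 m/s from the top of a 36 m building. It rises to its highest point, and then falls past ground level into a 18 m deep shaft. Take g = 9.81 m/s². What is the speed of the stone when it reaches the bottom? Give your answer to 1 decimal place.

Phase 1 (rising): v₀ = 30.5 m/s, a = -9.81 m/s².
v = v₀ + at → t = (0 − 30.5) / -9.81 = 3.11 s
v² = v₀² + 2aΔx → Δx = (0² − 30.5²)/(2·-9.81) = 47.4 m

Phase 2 (falling): v₀ = 0 m/s, a = -9.81 m/s².
Falls 101 m from rest: t = √(2·101/9.81) = 4.55 s; v = g·t = 44.6 m/s.
Final speed = 44.6 m/s

44.6 m/s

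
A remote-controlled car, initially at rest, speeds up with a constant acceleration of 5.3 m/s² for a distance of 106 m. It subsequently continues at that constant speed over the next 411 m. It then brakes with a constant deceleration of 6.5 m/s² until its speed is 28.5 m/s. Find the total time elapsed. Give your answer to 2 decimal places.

19.36 s

Phase 1 (accelerating): v₀ = 0 m/s, a = 5.3 m/s².
v² = v₀² + 2aΔx = 0² + 2·5.3·106 = 1120 → v = 33.5 m/s
t = (v − v₀)/a = (33.5 − 0)/5.3 = 6.32 s

Phase 2 (constant speed): v₀ = 33.5 m/s, a = 0 m/s².
Constant speed: t = d/v = 411/33.5 = 12.3 s

Phase 3 (decelerating): v₀ = 33.5 m/s, a = -6.5 m/s².
v = v₀ + at → t = (28.5 − 33.5) / -6.5 = 0.772 s
v² = v₀² + 2aΔx → Δx = (28.5² − 33.5²)/(2·-6.5) = 23.9 m
Total time = 6.32 + 12.3 + 0.772 = 19.4 s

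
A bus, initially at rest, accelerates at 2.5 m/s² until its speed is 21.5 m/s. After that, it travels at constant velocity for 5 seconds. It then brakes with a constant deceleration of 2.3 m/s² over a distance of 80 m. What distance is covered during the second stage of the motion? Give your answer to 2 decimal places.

Phase 1 (accelerating): v₀ = 0 m/s, a = 2.5 m/s².
v = v₀ + at → t = (21.5 − 0) / 2.5 = 8.60 s
v² = v₀² + 2aΔx → Δx = (21.5² − 0²)/(2·2.5) = 92.5 m

Phase 2 (constant speed): v₀ = 21.5 m/s, a = 0 m/s².
v = v₀ + at = 21.5 + (0)(5) = 21.5 m/s
Δx = v₀t + ½at² = 21.5·5 + 0.5·0·5² = 108 m
Distance in phase 2 = 108 m

107.50 m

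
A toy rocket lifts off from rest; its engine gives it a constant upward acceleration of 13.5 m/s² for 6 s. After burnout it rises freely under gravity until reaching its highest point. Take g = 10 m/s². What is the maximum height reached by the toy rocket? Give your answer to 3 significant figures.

571 m

Phase 1 (powered ascent): v₀ = 0 m/s, a = 13.5 m/s².
v = v₀ + at = 0 + (13.5)(6) = 81.0 m/s
Δx = v₀t + ½at² = 0·6 + 0.5·13.5·6² = 243 m

Phase 2 (coasting upward): v₀ = 81.0 m/s, a = -10 m/s².
v = v₀ + at → t = (0 − 81.0) / -10 = 8.10 s
v² = v₀² + 2aΔx → Δx = (0² − 81.0²)/(2·-10) = 328 m
Maximum height = 243 + 328 = 571 m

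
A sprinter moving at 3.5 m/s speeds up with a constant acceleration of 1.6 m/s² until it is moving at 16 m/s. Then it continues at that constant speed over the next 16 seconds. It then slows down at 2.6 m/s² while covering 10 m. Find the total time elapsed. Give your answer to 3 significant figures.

Phase 1 (accelerating): v₀ = 3.50 m/s, a = 1.6 m/s².
v = v₀ + at → t = (16 − 3.50) / 1.6 = 7.81 s
v² = v₀² + 2aΔx → Δx = (16² − 3.50²)/(2·1.6) = 76.2 m

Phase 2 (constant speed): v₀ = 16.0 m/s, a = 0 m/s².
v = v₀ + at = 16.0 + (0)(16) = 16.0 m/s
Δx = v₀t + ½at² = 16.0·16 + 0.5·0·16² = 256 m

Phase 3 (decelerating): v₀ = 16.0 m/s, a = -2.6 m/s².
v² = v₀² + 2aΔx = 16.0² + 2·-2.6·10 = 204 → v = 14.3 m/s
t = (v − v₀)/a = (14.3 − 16.0)/-2.6 = 0.660 s
Total time = 7.81 + 16.0 + 0.660 = 24.5 s

24.5 s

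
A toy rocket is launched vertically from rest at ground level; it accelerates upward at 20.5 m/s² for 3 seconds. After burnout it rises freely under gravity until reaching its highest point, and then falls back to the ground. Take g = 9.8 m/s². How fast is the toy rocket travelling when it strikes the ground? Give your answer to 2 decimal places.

Phase 1 (powered ascent): v₀ = 0 m/s, a = 20.5 m/s².
v = v₀ + at = 0 + (20.5)(3) = 61.5 m/s
Δx = v₀t + ½at² = 0·3 + 0.5·20.5·3² = 92.2 m

Phase 2 (coasting upward): v₀ = 61.5 m/s, a = -9.8 m/s².
v = v₀ + at → t = (0 − 61.5) / -9.8 = 6.28 s
v² = v₀² + 2aΔx → Δx = (0² − 61.5²)/(2·-9.8) = 193 m

Phase 3 (free fall): v₀ = 0 m/s, a = -9.8 m/s².
Falls 285 m from rest: t = √(2·285/9.8) = 7.63 s; v = g·t = 74.8 m/s.
Impact speed = 74.8 m/s

74.77 m/s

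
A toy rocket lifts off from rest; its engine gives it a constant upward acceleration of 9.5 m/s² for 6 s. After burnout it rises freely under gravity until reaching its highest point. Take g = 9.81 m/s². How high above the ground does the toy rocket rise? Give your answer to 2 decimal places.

336.60 m

Phase 1 (powered ascent): v₀ = 0 m/s, a = 9.5 m/s².
v = v₀ + at = 0 + (9.5)(6) = 57.0 m/s
Δx = v₀t + ½at² = 0·6 + 0.5·9.5·6² = 171 m

Phase 2 (coasting upward): v₀ = 57.0 m/s, a = -9.81 m/s².
v = v₀ + at → t = (0 − 57.0) / -9.81 = 5.81 s
v² = v₀² + 2aΔx → Δx = (0² − 57.0²)/(2·-9.81) = 166 m
Maximum height = 171 + 166 = 337 m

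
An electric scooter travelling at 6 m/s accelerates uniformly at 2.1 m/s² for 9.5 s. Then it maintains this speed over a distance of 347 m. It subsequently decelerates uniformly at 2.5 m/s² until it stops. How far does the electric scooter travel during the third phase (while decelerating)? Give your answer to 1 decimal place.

134.7 m

Phase 1 (accelerating): v₀ = 6.00 m/s, a = 2.1 m/s².
v = v₀ + at = 6.00 + (2.1)(9.5) = 25.9 m/s
Δx = v₀t + ½at² = 6.00·9.5 + 0.5·2.1·9.5² = 152 m

Phase 2 (constant speed): v₀ = 25.9 m/s, a = 0 m/s².
Constant speed: t = d/v = 347/25.9 = 13.4 s

Phase 3 (decelerating): v₀ = 25.9 m/s, a = -2.5 m/s².
v = v₀ + at → t = (0 − 25.9) / -2.5 = 10.4 s
v² = v₀² + 2aΔx → Δx = (0² − 25.9²)/(2·-2.5) = 135 m
Distance in phase 3 = 135 m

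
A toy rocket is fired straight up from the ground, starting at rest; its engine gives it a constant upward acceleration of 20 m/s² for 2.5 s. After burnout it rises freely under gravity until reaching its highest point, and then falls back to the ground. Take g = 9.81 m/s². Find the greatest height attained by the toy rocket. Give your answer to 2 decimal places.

Phase 1 (powered ascent): v₀ = 0 m/s, a = 20 m/s².
v = v₀ + at = 0 + (20)(2.5) = 50.0 m/s
Δx = v₀t + ½at² = 0·2.5 + 0.5·20·2.5² = 62.5 m

Phase 2 (coasting upward): v₀ = 50.0 m/s, a = -9.81 m/s².
v = v₀ + at → t = (0 − 50.0) / -9.81 = 5.10 s
v² = v₀² + 2aΔx → Δx = (0² − 50.0²)/(2·-9.81) = 127 m
Maximum height = 62.5 + 127 = 190 m

189.92 m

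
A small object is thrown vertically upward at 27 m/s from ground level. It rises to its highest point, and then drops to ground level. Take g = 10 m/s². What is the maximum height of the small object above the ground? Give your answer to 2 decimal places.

Phase 1 (rising): v₀ = 27.0 m/s, a = -10 m/s².
v = v₀ + at → t = (0 − 27.0) / -10 = 2.70 s
v² = v₀² + 2aΔx → Δx = (0² − 27.0²)/(2·-10) = 36.5 m
Maximum height = 36.5 m

36.45 m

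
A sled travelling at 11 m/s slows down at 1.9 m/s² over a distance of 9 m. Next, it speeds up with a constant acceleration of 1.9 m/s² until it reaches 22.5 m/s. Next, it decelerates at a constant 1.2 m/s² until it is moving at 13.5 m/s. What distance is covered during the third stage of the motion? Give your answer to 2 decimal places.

Phase 1 (decelerating): v₀ = 11.0 m/s, a = -1.9 m/s².
v² = v₀² + 2aΔx = 11.0² + 2·-1.9·9 = 86.8 → v = 9.32 m/s
t = (v − v₀)/a = (9.32 − 11.0)/-1.9 = 0.886 s

Phase 2 (accelerating): v₀ = 9.32 m/s, a = 1.9 m/s².
v = v₀ + at → t = (22.5 − 9.32) / 1.9 = 6.94 s
v² = v₀² + 2aΔx → Δx = (22.5² − 9.32²)/(2·1.9) = 110 m

Phase 3 (decelerating): v₀ = 22.5 m/s, a = -1.2 m/s².
v = v₀ + at → t = (13.5 − 22.5) / -1.2 = 7.50 s
v² = v₀² + 2aΔx → Δx = (13.5² − 22.5²)/(2·-1.2) = 135 m
Distance in phase 3 = 135 m

135.00 m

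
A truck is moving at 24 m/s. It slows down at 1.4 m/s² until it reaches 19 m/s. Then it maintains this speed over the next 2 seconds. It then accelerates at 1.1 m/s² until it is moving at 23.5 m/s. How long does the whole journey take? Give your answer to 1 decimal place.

9.7 s

Phase 1 (decelerating): v₀ = 24.0 m/s, a = -1.4 m/s².
v = v₀ + at → t = (19 − 24.0) / -1.4 = 3.57 s
v² = v₀² + 2aΔx → Δx = (19² − 24.0²)/(2·-1.4) = 76.8 m

Phase 2 (constant speed): v₀ = 19.0 m/s, a = 0 m/s².
v = v₀ + at = 19.0 + (0)(2) = 19.0 m/s
Δx = v₀t + ½at² = 19.0·2 + 0.5·0·2² = 38.0 m

Phase 3 (accelerating): v₀ = 19.0 m/s, a = 1.1 m/s².
v = v₀ + at → t = (23.5 − 19.0) / 1.1 = 4.09 s
v² = v₀² + 2aΔx → Δx = (23.5² − 19.0²)/(2·1.1) = 86.9 m
Total time = 3.57 + 2.00 + 4.09 = 9.66 s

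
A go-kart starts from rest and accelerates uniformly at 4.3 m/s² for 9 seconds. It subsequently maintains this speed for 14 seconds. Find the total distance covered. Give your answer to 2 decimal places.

Phase 1 (accelerating): v₀ = 0 m/s, a = 4.3 m/s².
v = v₀ + at = 0 + (4.3)(9) = 38.7 m/s
Δx = v₀t + ½at² = 0·9 + 0.5·4.3·9² = 174 m

Phase 2 (constant speed): v₀ = 38.7 m/s, a = 0 m/s².
v = v₀ + at = 38.7 + (0)(14) = 38.7 m/s
Δx = v₀t + ½at² = 38.7·14 + 0.5·0·14² = 542 m
Total distance = 174 + 542 = 716 m

715.95 m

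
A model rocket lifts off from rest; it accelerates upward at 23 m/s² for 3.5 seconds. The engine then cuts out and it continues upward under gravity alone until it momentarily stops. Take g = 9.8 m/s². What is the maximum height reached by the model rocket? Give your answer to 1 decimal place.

Phase 1 (powered ascent): v₀ = 0 m/s, a = 23 m/s².
v = v₀ + at = 0 + (23)(3.5) = 80.5 m/s
Δx = v₀t + ½at² = 0·3.5 + 0.5·23·3.5² = 141 m

Phase 2 (coasting upward): v₀ = 80.5 m/s, a = -9.8 m/s².
v = v₀ + at → t = (0 − 80.5) / -9.8 = 8.21 s
v² = v₀² + 2aΔx → Δx = (0² − 80.5²)/(2·-9.8) = 331 m
Maximum height = 141 + 331 = 472 m

471.5 m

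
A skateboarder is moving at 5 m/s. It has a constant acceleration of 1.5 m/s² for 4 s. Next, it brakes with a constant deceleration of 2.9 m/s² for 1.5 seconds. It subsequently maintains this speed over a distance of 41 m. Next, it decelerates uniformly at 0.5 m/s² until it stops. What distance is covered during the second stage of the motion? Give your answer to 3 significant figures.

Phase 1 (accelerating): v₀ = 5.00 m/s, a = 1.5 m/s².
v = v₀ + at = 5.00 + (1.5)(4) = 11.0 m/s
Δx = v₀t + ½at² = 5.00·4 + 0.5·1.5·4² = 32.0 m

Phase 2 (decelerating): v₀ = 11.0 m/s, a = -2.9 m/s².
v = v₀ + at = 11.0 + (-2.9)(1.5) = 6.65 m/s
Δx = v₀t + ½at² = 11.0·1.5 + 0.5·-2.9·1.5² = 13.2 m
Distance in phase 2 = 13.2 m

13.2 m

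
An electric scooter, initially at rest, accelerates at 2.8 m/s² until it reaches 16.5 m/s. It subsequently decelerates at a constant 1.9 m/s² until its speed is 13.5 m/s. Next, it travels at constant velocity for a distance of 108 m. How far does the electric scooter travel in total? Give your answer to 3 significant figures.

180 m

Phase 1 (accelerating): v₀ = 0 m/s, a = 2.8 m/s².
v = v₀ + at → t = (16.5 − 0) / 2.8 = 5.89 s
v² = v₀² + 2aΔx → Δx = (16.5² − 0²)/(2·2.8) = 48.6 m

Phase 2 (decelerating): v₀ = 16.5 m/s, a = -1.9 m/s².
v = v₀ + at → t = (13.5 − 16.5) / -1.9 = 1.58 s
v² = v₀² + 2aΔx → Δx = (13.5² − 16.5²)/(2·-1.9) = 23.7 m

Phase 3 (constant speed): v₀ = 13.5 m/s, a = 0 m/s².
Constant speed: t = d/v = 108/13.5 = 8.00 s
Total distance = 48.6 + 23.7 + 108 = 180 m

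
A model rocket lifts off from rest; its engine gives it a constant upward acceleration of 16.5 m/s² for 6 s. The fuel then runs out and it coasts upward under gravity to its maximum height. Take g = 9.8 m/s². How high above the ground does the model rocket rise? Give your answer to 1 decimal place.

797.1 m

Phase 1 (powered ascent): v₀ = 0 m/s, a = 16.5 m/s².
v = v₀ + at = 0 + (16.5)(6) = 99.0 m/s
Δx = v₀t + ½at² = 0·6 + 0.5·16.5·6² = 297 m

Phase 2 (coasting upward): v₀ = 99.0 m/s, a = -9.8 m/s².
v = v₀ + at → t = (0 − 99.0) / -9.8 = 10.1 s
v² = v₀² + 2aΔx → Δx = (0² − 99.0²)/(2·-9.8) = 500 m
Maximum height = 297 + 500 = 797 m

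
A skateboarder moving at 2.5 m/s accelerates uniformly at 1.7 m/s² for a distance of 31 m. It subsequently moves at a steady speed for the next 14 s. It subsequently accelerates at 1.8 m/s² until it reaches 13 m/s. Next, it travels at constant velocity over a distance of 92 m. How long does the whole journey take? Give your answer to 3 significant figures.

Phase 1 (accelerating): v₀ = 2.50 m/s, a = 1.7 m/s².
v² = v₀² + 2aΔx = 2.50² + 2·1.7·31 = 112 → v = 10.6 m/s
t = (v − v₀)/a = (10.6 − 2.50)/1.7 = 4.74 s

Phase 2 (constant speed): v₀ = 10.6 m/s, a = 0 m/s².
v = v₀ + at = 10.6 + (0)(14) = 10.6 m/s
Δx = v₀t + ½at² = 10.6·14 + 0.5·0·14² = 148 m

Phase 3 (accelerating): v₀ = 10.6 m/s, a = 1.8 m/s².
v = v₀ + at → t = (13 − 10.6) / 1.8 = 1.35 s
v² = v₀² + 2aΔx → Δx = (13² − 10.6²)/(2·1.8) = 15.9 m

Phase 4 (constant speed): v₀ = 13.0 m/s, a = 0 m/s².
Constant speed: t = d/v = 92/13.0 = 7.08 s
Total time = 4.74 + 14.0 + 1.35 + 7.08 = 27.2 s

27.2 s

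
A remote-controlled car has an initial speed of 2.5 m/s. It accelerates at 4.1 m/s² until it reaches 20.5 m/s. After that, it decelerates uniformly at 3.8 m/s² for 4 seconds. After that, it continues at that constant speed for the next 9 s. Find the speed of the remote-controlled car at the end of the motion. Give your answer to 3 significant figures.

Phase 1 (accelerating): v₀ = 2.50 m/s, a = 4.1 m/s².
v = v₀ + at → t = (20.5 − 2.50) / 4.1 = 4.39 s
v² = v₀² + 2aΔx → Δx = (20.5² − 2.50²)/(2·4.1) = 50.5 m

Phase 2 (decelerating): v₀ = 20.5 m/s, a = -3.8 m/s².
v = v₀ + at = 20.5 + (-3.8)(4) = 5.30 m/s
Δx = v₀t + ½at² = 20.5·4 + 0.5·-3.8·4² = 51.6 m

Phase 3 (constant speed): v₀ = 5.30 m/s, a = 0 m/s².
v = v₀ + at = 5.30 + (0)(9) = 5.30 m/s
Δx = v₀t + ½at² = 5.30·9 + 0.5·0·9² = 47.7 m
Final speed = 5.30 m/s

5.30 m/s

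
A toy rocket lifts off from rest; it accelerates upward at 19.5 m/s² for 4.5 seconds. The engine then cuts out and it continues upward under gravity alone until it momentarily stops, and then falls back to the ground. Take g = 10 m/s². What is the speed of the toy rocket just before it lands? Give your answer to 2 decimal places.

107.93 m/s

Phase 1 (powered ascent): v₀ = 0 m/s, a = 19.5 m/s².
v = v₀ + at = 0 + (19.5)(4.5) = 87.8 m/s
Δx = v₀t + ½at² = 0·4.5 + 0.5·19.5·4.5² = 197 m

Phase 2 (coasting upward): v₀ = 87.8 m/s, a = -10 m/s².
v = v₀ + at → t = (0 − 87.8) / -10 = 8.78 s
v² = v₀² + 2aΔx → Δx = (0² − 87.8²)/(2·-10) = 385 m

Phase 3 (free fall): v₀ = 0 m/s, a = -10 m/s².
Falls 582 m from rest: t = √(2·582/10) = 10.8 s; v = g·t = 108 m/s.
Impact speed = 108 m/s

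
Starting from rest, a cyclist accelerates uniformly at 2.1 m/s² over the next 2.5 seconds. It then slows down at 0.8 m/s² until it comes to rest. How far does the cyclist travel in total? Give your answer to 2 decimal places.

23.79 m

Phase 1 (accelerating): v₀ = 0 m/s, a = 2.1 m/s².
v = v₀ + at = 0 + (2.1)(2.5) = 5.25 m/s
Δx = v₀t + ½at² = 0·2.5 + 0.5·2.1·2.5² = 6.56 m

Phase 2 (decelerating): v₀ = 5.25 m/s, a = -0.8 m/s².
v = v₀ + at → t = (0 − 5.25) / -0.8 = 6.56 s
v² = v₀² + 2aΔx → Δx = (0² − 5.25²)/(2·-0.8) = 17.2 m
Total distance = 6.56 + 17.2 = 23.8 m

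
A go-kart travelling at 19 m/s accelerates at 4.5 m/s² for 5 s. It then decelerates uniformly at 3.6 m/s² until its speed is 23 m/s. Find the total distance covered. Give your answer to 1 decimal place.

317.0 m

Phase 1 (accelerating): v₀ = 19.0 m/s, a = 4.5 m/s².
v = v₀ + at = 19.0 + (4.5)(5) = 41.5 m/s
Δx = v₀t + ½at² = 19.0·5 + 0.5·4.5·5² = 151 m

Phase 2 (decelerating): v₀ = 41.5 m/s, a = -3.6 m/s².
v = v₀ + at → t = (23 − 41.5) / -3.6 = 5.14 s
v² = v₀² + 2aΔx → Δx = (23² − 41.5²)/(2·-3.6) = 166 m
Total distance = 151 + 166 = 317 m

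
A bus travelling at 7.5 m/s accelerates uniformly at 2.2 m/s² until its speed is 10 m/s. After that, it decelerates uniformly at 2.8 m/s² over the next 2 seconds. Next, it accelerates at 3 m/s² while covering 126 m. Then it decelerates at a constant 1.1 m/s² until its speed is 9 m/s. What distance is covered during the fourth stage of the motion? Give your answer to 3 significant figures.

316 m

Phase 1 (accelerating): v₀ = 7.50 m/s, a = 2.2 m/s².
v = v₀ + at → t = (10 − 7.50) / 2.2 = 1.14 s
v² = v₀² + 2aΔx → Δx = (10² − 7.50²)/(2·2.2) = 9.94 m

Phase 2 (decelerating): v₀ = 10.0 m/s, a = -2.8 m/s².
v = v₀ + at = 10.0 + (-2.8)(2) = 4.40 m/s
Δx = v₀t + ½at² = 10.0·2 + 0.5·-2.8·2² = 14.4 m

Phase 3 (accelerating): v₀ = 4.40 m/s, a = 3 m/s².
v² = v₀² + 2aΔx = 4.40² + 2·3·126 = 775 → v = 27.8 m/s
t = (v − v₀)/a = (27.8 − 4.40)/3 = 7.82 s

Phase 4 (decelerating): v₀ = 27.8 m/s, a = -1.1 m/s².
v = v₀ + at → t = (9 − 27.8) / -1.1 = 17.1 s
v² = v₀² + 2aΔx → Δx = (9² − 27.8²)/(2·-1.1) = 316 m
Distance in phase 4 = 316 m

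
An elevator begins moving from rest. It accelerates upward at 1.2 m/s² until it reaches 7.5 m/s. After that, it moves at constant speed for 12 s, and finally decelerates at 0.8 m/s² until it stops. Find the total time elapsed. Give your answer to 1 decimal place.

27.6 s

Phase 1 (accelerating): v₀ = 0 m/s, a = 1.2 m/s².
v = v₀ + at → t = (7.5 − 0) / 1.2 = 6.25 s
v² = v₀² + 2aΔx → Δx = (7.5² − 0²)/(2·1.2) = 23.4 m

Phase 2 (constant speed): v₀ = 7.50 m/s, a = 0 m/s².
v = v₀ + at = 7.50 + (0)(12) = 7.50 m/s
Δx = v₀t + ½at² = 7.50·12 + 0.5·0·12² = 90.0 m

Phase 3 (decelerating): v₀ = 7.50 m/s, a = -0.8 m/s².
v = v₀ + at → t = (0 − 7.50) / -0.8 = 9.38 s
v² = v₀² + 2aΔx → Δx = (0² − 7.50²)/(2·-0.8) = 35.2 m
Total time = 6.25 + 12.0 + 9.38 = 27.6 s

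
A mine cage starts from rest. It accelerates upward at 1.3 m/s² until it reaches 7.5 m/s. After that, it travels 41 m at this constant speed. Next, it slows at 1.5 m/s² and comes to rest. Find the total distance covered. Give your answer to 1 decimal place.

Phase 1 (accelerating): v₀ = 0 m/s, a = 1.3 m/s².
v = v₀ + at → t = (7.5 − 0) / 1.3 = 5.77 s
v² = v₀² + 2aΔx → Δx = (7.5² − 0²)/(2·1.3) = 21.6 m

Phase 2 (constant speed): v₀ = 7.50 m/s, a = 0 m/s².
Constant speed: t = d/v = 41/7.50 = 5.47 s

Phase 3 (decelerating): v₀ = 7.50 m/s, a = -1.5 m/s².
v = v₀ + at → t = (0 − 7.50) / -1.5 = 5.00 s
v² = v₀² + 2aΔx → Δx = (0² − 7.50²)/(2·-1.5) = 18.8 m
Total distance = 21.6 + 41.0 + 18.8 = 81.4 m

81.4 m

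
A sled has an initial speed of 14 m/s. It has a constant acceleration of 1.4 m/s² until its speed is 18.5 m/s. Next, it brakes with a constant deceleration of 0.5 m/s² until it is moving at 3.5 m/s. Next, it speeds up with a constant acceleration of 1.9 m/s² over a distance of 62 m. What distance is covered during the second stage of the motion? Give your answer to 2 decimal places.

Phase 1 (accelerating): v₀ = 14.0 m/s, a = 1.4 m/s².
v = v₀ + at → t = (18.5 − 14.0) / 1.4 = 3.21 s
v² = v₀² + 2aΔx → Δx = (18.5² − 14.0²)/(2·1.4) = 52.2 m

Phase 2 (decelerating): v₀ = 18.5 m/s, a = -0.5 m/s².
v = v₀ + at → t = (3.5 − 18.5) / -0.5 = 30.0 s
v² = v₀² + 2aΔx → Δx = (3.5² − 18.5²)/(2·-0.5) = 330 m
Distance in phase 2 = 330 m

330.00 m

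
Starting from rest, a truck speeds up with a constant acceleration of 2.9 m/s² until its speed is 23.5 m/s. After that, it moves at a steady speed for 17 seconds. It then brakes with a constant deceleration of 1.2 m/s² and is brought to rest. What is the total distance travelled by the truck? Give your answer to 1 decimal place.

724.8 m

Phase 1 (accelerating): v₀ = 0 m/s, a = 2.9 m/s².
v = v₀ + at → t = (23.5 − 0) / 2.9 = 8.10 s
v² = v₀² + 2aΔx → Δx = (23.5² − 0²)/(2·2.9) = 95.2 m

Phase 2 (constant speed): v₀ = 23.5 m/s, a = 0 m/s².
v = v₀ + at = 23.5 + (0)(17) = 23.5 m/s
Δx = v₀t + ½at² = 23.5·17 + 0.5·0·17² = 400 m

Phase 3 (decelerating): v₀ = 23.5 m/s, a = -1.2 m/s².
v = v₀ + at → t = (0 − 23.5) / -1.2 = 19.6 s
v² = v₀² + 2aΔx → Δx = (0² − 23.5²)/(2·-1.2) = 230 m
Total distance = 95.2 + 400 + 230 = 725 m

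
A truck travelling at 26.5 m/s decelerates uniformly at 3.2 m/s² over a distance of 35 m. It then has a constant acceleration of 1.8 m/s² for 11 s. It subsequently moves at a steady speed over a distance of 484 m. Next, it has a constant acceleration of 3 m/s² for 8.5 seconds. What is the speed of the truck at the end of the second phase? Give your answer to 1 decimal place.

Phase 1 (decelerating): v₀ = 26.5 m/s, a = -3.2 m/s².
v² = v₀² + 2aΔx = 26.5² + 2·-3.2·35 = 478 → v = 21.9 m/s
t = (v − v₀)/a = (21.9 − 26.5)/-3.2 = 1.45 s

Phase 2 (accelerating): v₀ = 21.9 m/s, a = 1.8 m/s².
v = v₀ + at = 21.9 + (1.8)(11) = 41.7 m/s
Δx = v₀t + ½at² = 21.9·11 + 0.5·1.8·11² = 349 m
Speed at end of phase 2 = 41.7 m/s

41.7 m/s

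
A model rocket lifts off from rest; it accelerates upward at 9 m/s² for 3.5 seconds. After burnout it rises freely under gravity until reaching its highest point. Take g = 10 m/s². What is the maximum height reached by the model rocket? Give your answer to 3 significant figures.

105 m

Phase 1 (powered ascent): v₀ = 0 m/s, a = 9 m/s².
v = v₀ + at = 0 + (9)(3.5) = 31.5 m/s
Δx = v₀t + ½at² = 0·3.5 + 0.5·9·3.5² = 55.1 m

Phase 2 (coasting upward): v₀ = 31.5 m/s, a = -10 m/s².
v = v₀ + at → t = (0 − 31.5) / -10 = 3.15 s
v² = v₀² + 2aΔx → Δx = (0² − 31.5²)/(2·-10) = 49.6 m
Maximum height = 55.1 + 49.6 = 105 m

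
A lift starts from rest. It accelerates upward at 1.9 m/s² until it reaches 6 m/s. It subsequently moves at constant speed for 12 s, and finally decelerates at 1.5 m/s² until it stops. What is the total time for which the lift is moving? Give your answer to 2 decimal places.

19.16 s

Phase 1 (accelerating): v₀ = 0 m/s, a = 1.9 m/s².
v = v₀ + at → t = (6 − 0) / 1.9 = 3.16 s
v² = v₀² + 2aΔx → Δx = (6² − 0²)/(2·1.9) = 9.47 m

Phase 2 (constant speed): v₀ = 6.00 m/s, a = 0 m/s².
v = v₀ + at = 6.00 + (0)(12) = 6.00 m/s
Δx = v₀t + ½at² = 6.00·12 + 0.5·0·12² = 72.0 m

Phase 3 (decelerating): v₀ = 6.00 m/s, a = -1.5 m/s².
v = v₀ + at → t = (0 − 6.00) / -1.5 = 4.00 s
v² = v₀² + 2aΔx → Δx = (0² − 6.00²)/(2·-1.5) = 12.0 m
Total time = 3.16 + 12.0 + 4.00 = 19.2 s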